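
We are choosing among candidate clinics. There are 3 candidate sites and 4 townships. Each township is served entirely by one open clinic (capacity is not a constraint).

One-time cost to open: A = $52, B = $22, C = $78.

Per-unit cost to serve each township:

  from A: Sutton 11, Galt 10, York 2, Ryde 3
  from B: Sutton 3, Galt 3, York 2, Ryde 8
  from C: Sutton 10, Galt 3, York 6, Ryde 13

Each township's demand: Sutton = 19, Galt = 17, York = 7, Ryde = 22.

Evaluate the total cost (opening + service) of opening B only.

Each township is assigned to its cheapest site among the open ones.
{B}: Sutton→B 3·19=57, Galt→B 3·17=51, York→B 2·7=14, Ryde→B 8·22=176. Service 298; fixed 22; total 320.

Total cost: 320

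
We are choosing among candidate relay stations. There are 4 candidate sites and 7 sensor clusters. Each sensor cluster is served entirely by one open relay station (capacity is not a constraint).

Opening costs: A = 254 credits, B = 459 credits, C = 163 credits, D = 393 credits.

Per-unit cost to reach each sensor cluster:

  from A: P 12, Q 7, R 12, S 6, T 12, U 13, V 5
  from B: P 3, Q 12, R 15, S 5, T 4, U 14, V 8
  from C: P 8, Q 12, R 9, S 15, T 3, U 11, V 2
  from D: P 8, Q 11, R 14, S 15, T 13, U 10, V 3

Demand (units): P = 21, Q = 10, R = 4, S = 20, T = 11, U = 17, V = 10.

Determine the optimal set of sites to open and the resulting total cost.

Open C only; minimum total cost 1027.

For any fixed open set, each sensor cluster goes to its cheapest open site; total = fixed + service.
{C}: P→C 8·21=168, Q→C 12·10=120, R→C 9·4=36, S→C 15·20=300, T→C 3·11=33, U→C 11·17=187, V→C 2·10=20. Service 864; fixed 163; total 1027.
{A, C}: service 634 + fixed 417 = 1051
{A}: P→A 12·21=252, Q→A 7·10=70, R→A 12·4=48, S→A 6·20=120, T→A 12·11=132, U→A 13·17=221, V→A 5·10=50. Service 893; fixed 254; total 1147.
{A, B, C, D}: P→B 3·21=63, Q→A 7·10=70, R→C 9·4=36, S→B 5·20=100, T→C 3·11=33, U→D 10·17=170, V→C 2·10=20. Service 492; fixed 1269; total 1761.
No other subset beats 1027.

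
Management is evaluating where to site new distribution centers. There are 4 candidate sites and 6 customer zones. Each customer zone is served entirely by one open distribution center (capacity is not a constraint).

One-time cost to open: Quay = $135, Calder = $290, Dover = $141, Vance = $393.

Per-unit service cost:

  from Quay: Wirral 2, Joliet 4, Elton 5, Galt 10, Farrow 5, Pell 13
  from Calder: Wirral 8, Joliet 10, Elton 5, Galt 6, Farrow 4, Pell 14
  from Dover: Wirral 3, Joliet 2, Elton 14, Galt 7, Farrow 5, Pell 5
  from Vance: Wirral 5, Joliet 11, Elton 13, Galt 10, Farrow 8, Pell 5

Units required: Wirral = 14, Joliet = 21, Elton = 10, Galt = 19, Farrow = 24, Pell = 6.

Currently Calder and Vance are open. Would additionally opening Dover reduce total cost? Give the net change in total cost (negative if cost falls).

Current service cost with {Calder, Vance}: 570.
Adding Dover: each customer zone re-picks its cheapest; new service cost 374, saving 196.
Extra fixed cost: 141. Net change = 141 − 196 = -55.
(Totals: 1253 → 1198.)

Yes — net change −55 (cost falls by 55).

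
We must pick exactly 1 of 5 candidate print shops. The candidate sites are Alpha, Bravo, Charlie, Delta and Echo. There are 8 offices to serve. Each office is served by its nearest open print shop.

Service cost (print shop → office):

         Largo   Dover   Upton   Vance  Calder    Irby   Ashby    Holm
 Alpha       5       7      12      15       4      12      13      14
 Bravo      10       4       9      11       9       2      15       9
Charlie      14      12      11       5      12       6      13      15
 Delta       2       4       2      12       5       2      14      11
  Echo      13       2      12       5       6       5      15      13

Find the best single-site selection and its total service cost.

With exactly 1 open, each office uses its cheapest among the chosen.
{Delta}: Largo→Delta 2, Dover→Delta 4, Upton→Delta 2, Vance→Delta 12, Calder→Delta 5, Irby→Delta 2, Ashby→Delta 14, Holm→Delta 11. Service cost 52.
{Bravo}: service cost 69
{Echo}: service cost 71
Among all 5 size-1 choices, {Delta} is lowest.

Choose Delta only; total service cost 52.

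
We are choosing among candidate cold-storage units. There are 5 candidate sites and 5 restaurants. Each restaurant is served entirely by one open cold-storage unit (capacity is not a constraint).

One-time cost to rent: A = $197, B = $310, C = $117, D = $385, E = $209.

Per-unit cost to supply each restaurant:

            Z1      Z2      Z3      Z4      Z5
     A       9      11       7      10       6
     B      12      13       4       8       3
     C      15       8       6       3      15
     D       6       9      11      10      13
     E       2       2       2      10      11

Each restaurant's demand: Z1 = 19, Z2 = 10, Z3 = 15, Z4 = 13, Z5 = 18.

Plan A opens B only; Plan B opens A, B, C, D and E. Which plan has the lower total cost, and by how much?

Plan A: {B}: Z1→B 12·19=228, Z2→B 13·10=130, Z3→B 4·15=60, Z4→B 8·13=104, Z5→B 3·18=54. Service 576; fixed 310; total 886.
Plan B: {A, B, C, D, E}: Z1→E 2·19=38, Z2→E 2·10=20, Z3→E 2·15=30, Z4→C 3·13=39, Z5→B 3·18=54. Service 181; fixed 1218; total 1399.
Difference: |886 − 1399| = 513.

Plan A is cheaper by 513.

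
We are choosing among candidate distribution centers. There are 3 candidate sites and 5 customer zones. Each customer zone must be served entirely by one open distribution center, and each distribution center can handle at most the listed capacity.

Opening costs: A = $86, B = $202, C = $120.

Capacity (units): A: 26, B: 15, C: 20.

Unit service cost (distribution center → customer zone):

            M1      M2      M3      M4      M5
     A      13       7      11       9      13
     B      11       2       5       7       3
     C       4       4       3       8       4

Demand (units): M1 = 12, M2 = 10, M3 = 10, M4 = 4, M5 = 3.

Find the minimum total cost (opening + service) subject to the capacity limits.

Minimum total cost: 478

Open {A, C}: M1→C 4·12=48, M2→A 7·10=70, M3→A 11·10=110, M4→C 8·4=32, M5→C 4·3=12.
Loads: A carries 20/26, C carries 19/20. Service 272; fixed 206; total 478.
Next best feasible plan costs 482.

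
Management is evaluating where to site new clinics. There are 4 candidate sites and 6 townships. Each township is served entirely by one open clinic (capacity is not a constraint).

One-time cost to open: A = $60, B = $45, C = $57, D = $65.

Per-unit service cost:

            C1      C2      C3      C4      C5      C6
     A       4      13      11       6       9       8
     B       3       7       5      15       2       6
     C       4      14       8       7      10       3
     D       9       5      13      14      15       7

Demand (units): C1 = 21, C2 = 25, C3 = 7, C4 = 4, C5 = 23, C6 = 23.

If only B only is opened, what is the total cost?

Each township is assigned to its cheapest site among the open ones.
{B}: C1→B 3·21=63, C2→B 7·25=175, C3→B 5·7=35, C4→B 15·4=60, C5→B 2·23=46, C6→B 6·23=138. Service 517; fixed 45; total 562.

Total cost: 562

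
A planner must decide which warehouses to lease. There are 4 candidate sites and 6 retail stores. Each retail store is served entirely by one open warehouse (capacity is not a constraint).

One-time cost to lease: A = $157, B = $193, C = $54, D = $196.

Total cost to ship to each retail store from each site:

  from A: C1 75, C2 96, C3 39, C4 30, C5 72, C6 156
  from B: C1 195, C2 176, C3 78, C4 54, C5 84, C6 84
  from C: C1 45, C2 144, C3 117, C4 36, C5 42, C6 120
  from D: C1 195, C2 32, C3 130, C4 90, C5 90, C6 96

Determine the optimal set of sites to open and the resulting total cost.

Open C only; minimum total cost 558.

For any fixed open set, each retail store goes to its cheapest open site; total = fixed + service.
{C}: C1→C 45, C2→C 144, C3→C 117, C4→C 36, C5→C 42, C6→C 120. Service 504; fixed 54; total 558.
{A, C}: service 372 + fixed 211 = 583
{C, D}: service 368 + fixed 250 = 618
{A, B, C, D}: service 272 + fixed 600 = 872
No other subset beats 558.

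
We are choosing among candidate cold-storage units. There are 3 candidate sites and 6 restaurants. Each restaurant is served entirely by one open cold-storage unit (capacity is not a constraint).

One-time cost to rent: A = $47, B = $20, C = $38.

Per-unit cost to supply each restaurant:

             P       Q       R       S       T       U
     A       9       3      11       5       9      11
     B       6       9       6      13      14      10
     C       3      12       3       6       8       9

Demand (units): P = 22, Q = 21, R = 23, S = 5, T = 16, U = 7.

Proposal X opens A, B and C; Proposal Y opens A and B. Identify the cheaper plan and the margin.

Proposal X: {A, B, C}: P→C 3·22=66, Q→A 3·21=63, R→C 3·23=69, S→A 5·5=25, T→C 8·16=128, U→C 9·7=63. Service 414; fixed 105; total 519.
Proposal Y: {A, B}: P→B 6·22=132, Q→A 3·21=63, R→B 6·23=138, S→A 5·5=25, T→A 9·16=144, U→B 10·7=70. Service 572; fixed 67; total 639.
Difference: |519 − 639| = 120.

Proposal X is cheaper by 120.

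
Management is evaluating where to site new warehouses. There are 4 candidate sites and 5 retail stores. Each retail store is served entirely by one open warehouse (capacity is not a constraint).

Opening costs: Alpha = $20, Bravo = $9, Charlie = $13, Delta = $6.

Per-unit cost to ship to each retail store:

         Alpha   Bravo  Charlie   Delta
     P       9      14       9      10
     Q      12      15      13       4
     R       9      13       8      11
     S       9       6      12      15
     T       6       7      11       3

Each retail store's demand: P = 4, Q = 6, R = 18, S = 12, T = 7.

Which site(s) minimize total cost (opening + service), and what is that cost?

For any fixed open set, each retail store goes to its cheapest open site; total = fixed + service.
{Bravo, Charlie, Delta}: P→Charlie 9·4=36, Q→Delta 4·6=24, R→Charlie 8·18=144, S→Bravo 6·12=72, T→Delta 3·7=21. Service 297; fixed 28; total 325.
{Alpha, Bravo, Charlie, Delta}: P→Alpha 9·4=36, Q→Delta 4·6=24, R→Charlie 8·18=144, S→Bravo 6·12=72, T→Delta 3·7=21. Service 297; fixed 48; total 345.
{Alpha, Bravo, Delta}: service 315 + fixed 35 = 350
{Delta}: P→Delta 10·4=40, Q→Delta 4·6=24, R→Delta 11·18=198, S→Delta 15·12=180, T→Delta 3·7=21. Service 463; fixed 6; total 469.
No other subset beats 325.

Open Bravo, Charlie and Delta; minimum total cost 325.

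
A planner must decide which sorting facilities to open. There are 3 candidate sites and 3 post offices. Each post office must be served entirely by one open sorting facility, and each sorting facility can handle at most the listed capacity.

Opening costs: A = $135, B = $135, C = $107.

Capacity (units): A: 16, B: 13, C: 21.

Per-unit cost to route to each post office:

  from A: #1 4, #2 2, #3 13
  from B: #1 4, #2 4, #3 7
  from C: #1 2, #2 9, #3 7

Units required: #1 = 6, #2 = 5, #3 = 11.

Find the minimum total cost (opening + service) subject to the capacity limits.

Open {A, C}: #1→C 2·6=12, #2→A 2·5=10, #3→C 7·11=77.
Loads: A carries 5/16, C carries 17/21. Service 99; fixed 242; total 341.
Next best feasible plan costs 351.

Minimum total cost: 341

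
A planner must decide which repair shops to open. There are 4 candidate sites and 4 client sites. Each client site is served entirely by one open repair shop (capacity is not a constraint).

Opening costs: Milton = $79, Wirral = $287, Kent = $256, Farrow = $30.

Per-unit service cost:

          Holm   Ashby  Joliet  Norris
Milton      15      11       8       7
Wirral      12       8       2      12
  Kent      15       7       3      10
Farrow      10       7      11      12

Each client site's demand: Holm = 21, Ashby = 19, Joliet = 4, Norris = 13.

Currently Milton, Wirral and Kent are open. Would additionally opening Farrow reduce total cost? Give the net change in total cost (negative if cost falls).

Yes — net change −12 (cost falls by 12).

Current service cost with {Milton, Wirral, Kent}: 484.
Adding Farrow: each client site re-picks its cheapest; new service cost 442, saving 42.
Extra fixed cost: 30. Net change = 30 − 42 = -12.
(Totals: 1106 → 1094.)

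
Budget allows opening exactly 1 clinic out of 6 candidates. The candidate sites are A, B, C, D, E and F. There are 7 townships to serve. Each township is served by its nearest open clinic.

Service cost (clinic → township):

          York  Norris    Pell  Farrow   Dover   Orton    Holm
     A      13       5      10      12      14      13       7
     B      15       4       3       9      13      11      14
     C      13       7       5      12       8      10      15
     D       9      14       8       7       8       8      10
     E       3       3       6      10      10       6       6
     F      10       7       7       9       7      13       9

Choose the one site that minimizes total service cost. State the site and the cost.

With exactly 1 open, each township uses its cheapest among the chosen.
{E}: York→E 3, Norris→E 3, Pell→E 6, Farrow→E 10, Dover→E 10, Orton→E 6, Holm→E 6. Service cost 44.
{F}: service cost 62
{D}: service cost 64
Among all 6 size-1 choices, {E} is lowest.

Choose E only; total service cost 44.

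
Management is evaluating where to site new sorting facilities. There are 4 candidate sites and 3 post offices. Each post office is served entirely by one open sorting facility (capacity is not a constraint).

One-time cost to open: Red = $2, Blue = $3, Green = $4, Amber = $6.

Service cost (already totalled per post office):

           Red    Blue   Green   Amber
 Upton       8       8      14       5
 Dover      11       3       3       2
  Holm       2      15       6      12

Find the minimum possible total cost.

Minimum total cost: 17

For any fixed open set, each post office goes to its cheapest open site; total = fixed + service.
{Red, Amber}: Upton→Amber 5, Dover→Amber 2, Holm→Red 2. Service 9; fixed 8; total 17.
{Red, Blue}: service 13 + fixed 5 = 18
{Red, Green}: service 13 + fixed 6 = 19
{Red, Blue, Green, Amber}: service 9 + fixed 15 = 24
No other subset beats 17.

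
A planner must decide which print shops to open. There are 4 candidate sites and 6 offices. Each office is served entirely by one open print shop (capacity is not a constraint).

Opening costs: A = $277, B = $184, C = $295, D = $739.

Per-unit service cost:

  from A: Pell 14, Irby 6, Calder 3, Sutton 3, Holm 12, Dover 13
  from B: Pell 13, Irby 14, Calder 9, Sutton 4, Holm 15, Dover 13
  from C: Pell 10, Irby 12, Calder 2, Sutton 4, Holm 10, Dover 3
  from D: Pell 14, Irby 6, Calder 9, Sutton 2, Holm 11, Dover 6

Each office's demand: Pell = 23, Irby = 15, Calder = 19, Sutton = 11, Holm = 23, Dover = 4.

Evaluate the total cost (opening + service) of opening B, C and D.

Each office is assigned to its cheapest site among the open ones.
{B, C, D}: Pell→C 10·23=230, Irby→D 6·15=90, Calder→C 2·19=38, Sutton→D 2·11=22, Holm→C 10·23=230, Dover→C 3·4=12. Service 622; fixed 1218; total 1840.

Total cost: 1840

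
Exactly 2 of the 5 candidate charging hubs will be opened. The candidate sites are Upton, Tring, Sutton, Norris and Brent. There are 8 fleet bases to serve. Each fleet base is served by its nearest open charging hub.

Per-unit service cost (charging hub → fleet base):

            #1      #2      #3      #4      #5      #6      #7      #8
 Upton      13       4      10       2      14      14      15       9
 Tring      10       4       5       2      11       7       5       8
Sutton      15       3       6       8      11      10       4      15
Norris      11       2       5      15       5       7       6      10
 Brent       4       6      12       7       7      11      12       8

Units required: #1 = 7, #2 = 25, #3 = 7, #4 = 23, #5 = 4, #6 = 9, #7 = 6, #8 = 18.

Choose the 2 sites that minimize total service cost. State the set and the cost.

With exactly 2 open, each fleet base uses its cheapest among the chosen.
{Tring, Norris}: #1→Tring 10·7=70, #2→Norris 2·25=50, #3→Tring 5·7=35, #4→Tring 2·23=46, #5→Norris 5·4=20, #6→Tring 7·9=63, #7→Tring 5·6=30, #8→Tring 8·18=144. Service cost 458.
{Tring, Brent}: service cost 474
{Upton, Norris}: service cost 489
Among all 10 size-2 choices, {Tring, Norris} is lowest.

Choose Tring and Norris; total service cost 458.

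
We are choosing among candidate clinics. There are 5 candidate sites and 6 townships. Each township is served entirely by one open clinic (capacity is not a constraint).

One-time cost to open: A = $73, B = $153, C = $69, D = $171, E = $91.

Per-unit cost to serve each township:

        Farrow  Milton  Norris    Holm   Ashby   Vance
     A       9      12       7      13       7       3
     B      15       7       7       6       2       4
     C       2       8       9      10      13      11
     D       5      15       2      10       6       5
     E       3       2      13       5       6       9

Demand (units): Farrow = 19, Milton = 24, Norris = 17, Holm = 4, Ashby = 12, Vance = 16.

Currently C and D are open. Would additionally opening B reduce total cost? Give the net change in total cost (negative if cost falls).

No — net change +49 (cost rises by 49).

Current service cost with {C, D}: 456.
Adding B: each township re-picks its cheapest; new service cost 352, saving 104.
Extra fixed cost: 153. Net change = 153 − 104 = 49.
(Totals: 696 → 745.)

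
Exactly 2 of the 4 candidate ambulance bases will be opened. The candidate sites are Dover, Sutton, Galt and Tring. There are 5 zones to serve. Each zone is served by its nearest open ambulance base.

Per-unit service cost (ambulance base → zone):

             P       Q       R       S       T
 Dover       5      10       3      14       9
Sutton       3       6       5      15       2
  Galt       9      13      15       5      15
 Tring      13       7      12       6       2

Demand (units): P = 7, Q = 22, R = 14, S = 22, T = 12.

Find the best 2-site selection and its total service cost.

With exactly 2 open, each zone uses its cheapest among the chosen.
{Sutton, Galt}: P→Sutton 3·7=21, Q→Sutton 6·22=132, R→Sutton 5·14=70, S→Galt 5·22=110, T→Sutton 2·12=24. Service cost 357.
{Sutton, Tring}: service cost 379
{Dover, Tring}: service cost 387
Among all 6 size-2 choices, {Sutton, Galt} is lowest.

Choose Sutton and Galt; total service cost 357.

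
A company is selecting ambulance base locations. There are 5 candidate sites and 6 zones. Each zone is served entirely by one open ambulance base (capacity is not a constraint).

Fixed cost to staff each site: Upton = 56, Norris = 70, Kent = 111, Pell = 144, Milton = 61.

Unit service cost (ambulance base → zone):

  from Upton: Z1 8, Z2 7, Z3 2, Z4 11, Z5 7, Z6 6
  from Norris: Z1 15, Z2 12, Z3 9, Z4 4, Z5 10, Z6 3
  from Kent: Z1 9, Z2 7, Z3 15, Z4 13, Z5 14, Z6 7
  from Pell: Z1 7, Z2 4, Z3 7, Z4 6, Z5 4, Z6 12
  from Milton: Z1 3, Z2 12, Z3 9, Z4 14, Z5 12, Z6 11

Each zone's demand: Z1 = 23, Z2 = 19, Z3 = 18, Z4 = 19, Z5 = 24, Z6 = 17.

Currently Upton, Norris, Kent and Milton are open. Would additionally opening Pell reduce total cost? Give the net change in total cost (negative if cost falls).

Current service cost with {Upton, Norris, Kent, Milton}: 533.
Adding Pell: each zone re-picks its cheapest; new service cost 404, saving 129.
Extra fixed cost: 144. Net change = 144 − 129 = 15.
(Totals: 831 → 846.)

No — net change +15 (cost rises by 15).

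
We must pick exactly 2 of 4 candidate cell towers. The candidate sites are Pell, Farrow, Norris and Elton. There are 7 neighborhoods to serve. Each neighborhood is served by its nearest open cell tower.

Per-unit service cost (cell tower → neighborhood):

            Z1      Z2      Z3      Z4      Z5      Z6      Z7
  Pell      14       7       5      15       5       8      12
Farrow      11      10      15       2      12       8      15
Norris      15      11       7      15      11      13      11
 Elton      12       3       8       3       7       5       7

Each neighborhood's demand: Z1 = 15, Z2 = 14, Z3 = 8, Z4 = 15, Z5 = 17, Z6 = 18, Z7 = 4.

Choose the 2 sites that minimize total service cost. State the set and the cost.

With exactly 2 open, each neighborhood uses its cheapest among the chosen.
{Pell, Elton}: Z1→Elton 12·15=180, Z2→Elton 3·14=42, Z3→Pell 5·8=40, Z4→Elton 3·15=45, Z5→Pell 5·17=85, Z6→Elton 5·18=90, Z7→Elton 7·4=28. Service cost 510.
{Farrow, Elton}: service cost 538
{Norris, Elton}: service cost 560
Among all 6 size-2 choices, {Pell, Elton} is lowest.

Choose Pell and Elton; total service cost 510.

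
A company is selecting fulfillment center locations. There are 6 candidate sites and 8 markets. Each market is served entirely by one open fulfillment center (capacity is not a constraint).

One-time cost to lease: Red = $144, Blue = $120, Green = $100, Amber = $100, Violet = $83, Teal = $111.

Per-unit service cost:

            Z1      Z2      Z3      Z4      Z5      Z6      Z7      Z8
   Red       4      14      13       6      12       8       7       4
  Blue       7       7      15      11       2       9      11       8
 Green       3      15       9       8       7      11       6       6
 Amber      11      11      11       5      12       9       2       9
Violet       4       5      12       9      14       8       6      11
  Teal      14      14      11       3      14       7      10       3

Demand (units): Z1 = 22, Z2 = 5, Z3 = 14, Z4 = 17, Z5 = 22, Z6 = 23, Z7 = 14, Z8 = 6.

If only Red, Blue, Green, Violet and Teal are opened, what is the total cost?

Each market is assigned to its cheapest site among the open ones.
{Red, Blue, Green, Violet, Teal}: Z1→Green 3·22=66, Z2→Violet 5·5=25, Z3→Green 9·14=126, Z4→Teal 3·17=51, Z5→Blue 2·22=44, Z6→Teal 7·23=161, Z7→Green 6·14=84, Z8→Teal 3·6=18. Service 575; fixed 558; total 1133.

Total cost: 1133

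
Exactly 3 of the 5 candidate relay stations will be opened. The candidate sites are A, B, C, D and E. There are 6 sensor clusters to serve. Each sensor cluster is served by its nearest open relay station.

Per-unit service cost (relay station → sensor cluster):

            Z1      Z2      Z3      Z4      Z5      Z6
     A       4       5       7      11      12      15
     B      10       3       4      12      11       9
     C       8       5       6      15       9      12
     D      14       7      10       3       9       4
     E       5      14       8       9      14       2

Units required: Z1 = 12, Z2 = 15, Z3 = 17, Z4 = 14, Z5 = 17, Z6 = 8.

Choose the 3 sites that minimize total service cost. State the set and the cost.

Choose B, D and E; total service cost 384.

With exactly 3 open, each sensor cluster uses its cheapest among the chosen.
{B, D, E}: Z1→E 5·12=60, Z2→B 3·15=45, Z3→B 4·17=68, Z4→D 3·14=42, Z5→D 9·17=153, Z6→E 2·8=16. Service cost 384.
{A, B, D}: service cost 388
{B, C, D}: service cost 436
Among all 10 size-3 choices, {B, D, E} is lowest.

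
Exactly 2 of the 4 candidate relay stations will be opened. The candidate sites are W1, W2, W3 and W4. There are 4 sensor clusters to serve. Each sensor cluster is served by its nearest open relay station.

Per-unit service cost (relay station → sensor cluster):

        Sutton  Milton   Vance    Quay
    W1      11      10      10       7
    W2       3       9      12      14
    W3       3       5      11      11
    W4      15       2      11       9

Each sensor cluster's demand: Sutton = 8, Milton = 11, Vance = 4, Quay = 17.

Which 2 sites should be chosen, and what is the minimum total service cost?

With exactly 2 open, each sensor cluster uses its cheapest among the chosen.
{W1, W3}: Sutton→W3 3·8=24, Milton→W3 5·11=55, Vance→W1 10·4=40, Quay→W1 7·17=119. Service cost 238.
{W2, W4}: service cost 243
{W3, W4}: service cost 243
Among all 6 size-2 choices, {W1, W3} is lowest.

Choose W1 and W3; total service cost 238.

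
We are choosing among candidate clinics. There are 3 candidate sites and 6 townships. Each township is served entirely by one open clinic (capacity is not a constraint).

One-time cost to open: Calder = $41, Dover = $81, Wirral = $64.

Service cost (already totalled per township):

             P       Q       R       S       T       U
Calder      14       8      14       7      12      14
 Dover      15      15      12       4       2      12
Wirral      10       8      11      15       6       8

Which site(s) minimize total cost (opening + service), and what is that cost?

For any fixed open set, each township goes to its cheapest open site; total = fixed + service.
{Calder}: P→Calder 14, Q→Calder 8, R→Calder 14, S→Calder 7, T→Calder 12, U→Calder 14. Service 69; fixed 41; total 110.
{Wirral}: service 58 + fixed 64 = 122
{Dover}: P→Dover 15, Q→Dover 15, R→Dover 12, S→Dover 4, T→Dover 2, U→Dover 12. Service 60; fixed 81; total 141.
{Calder, Dover, Wirral}: service 43 + fixed 186 = 229
No other subset beats 110.

Open Calder only; minimum total cost 110.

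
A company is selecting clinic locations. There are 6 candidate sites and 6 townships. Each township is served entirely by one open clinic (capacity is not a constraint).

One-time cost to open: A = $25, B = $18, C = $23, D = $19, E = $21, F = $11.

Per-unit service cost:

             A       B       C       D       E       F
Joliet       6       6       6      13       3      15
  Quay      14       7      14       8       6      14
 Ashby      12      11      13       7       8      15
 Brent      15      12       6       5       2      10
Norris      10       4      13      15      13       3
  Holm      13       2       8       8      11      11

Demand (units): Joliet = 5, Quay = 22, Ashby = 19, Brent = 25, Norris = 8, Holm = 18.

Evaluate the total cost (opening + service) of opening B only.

Total cost: 779

Each township is assigned to its cheapest site among the open ones.
{B}: Joliet→B 6·5=30, Quay→B 7·22=154, Ashby→B 11·19=209, Brent→B 12·25=300, Norris→B 4·8=32, Holm→B 2·18=36. Service 761; fixed 18; total 779.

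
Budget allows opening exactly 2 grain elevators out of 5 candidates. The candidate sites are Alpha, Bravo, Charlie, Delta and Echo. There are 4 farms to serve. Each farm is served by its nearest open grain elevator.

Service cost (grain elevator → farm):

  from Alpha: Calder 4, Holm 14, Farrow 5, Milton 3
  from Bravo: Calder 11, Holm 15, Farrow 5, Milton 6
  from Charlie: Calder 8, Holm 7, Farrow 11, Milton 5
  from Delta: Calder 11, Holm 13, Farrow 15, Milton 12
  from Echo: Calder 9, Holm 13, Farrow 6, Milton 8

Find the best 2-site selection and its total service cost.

With exactly 2 open, each farm uses its cheapest among the chosen.
{Alpha, Charlie}: Calder→Alpha 4, Holm→Charlie 7, Farrow→Alpha 5, Milton→Alpha 3. Service cost 19.
{Alpha, Delta}: service cost 25
{Alpha, Echo}: service cost 25
Among all 10 size-2 choices, {Alpha, Charlie} is lowest.

Choose Alpha and Charlie; total service cost 19.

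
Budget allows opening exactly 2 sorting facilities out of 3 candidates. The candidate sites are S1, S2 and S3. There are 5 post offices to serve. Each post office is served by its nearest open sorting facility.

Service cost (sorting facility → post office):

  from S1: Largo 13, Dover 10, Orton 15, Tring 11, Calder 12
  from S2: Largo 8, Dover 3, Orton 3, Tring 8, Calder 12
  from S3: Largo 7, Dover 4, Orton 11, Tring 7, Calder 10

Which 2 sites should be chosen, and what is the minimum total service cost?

Choose S2 and S3; total service cost 30.

With exactly 2 open, each post office uses its cheapest among the chosen.
{S2, S3}: Largo→S3 7, Dover→S2 3, Orton→S2 3, Tring→S3 7, Calder→S3 10. Service cost 30.
{S1, S2}: service cost 34
{S1, S3}: service cost 39
Among all 3 size-2 choices, {S2, S3} is lowest.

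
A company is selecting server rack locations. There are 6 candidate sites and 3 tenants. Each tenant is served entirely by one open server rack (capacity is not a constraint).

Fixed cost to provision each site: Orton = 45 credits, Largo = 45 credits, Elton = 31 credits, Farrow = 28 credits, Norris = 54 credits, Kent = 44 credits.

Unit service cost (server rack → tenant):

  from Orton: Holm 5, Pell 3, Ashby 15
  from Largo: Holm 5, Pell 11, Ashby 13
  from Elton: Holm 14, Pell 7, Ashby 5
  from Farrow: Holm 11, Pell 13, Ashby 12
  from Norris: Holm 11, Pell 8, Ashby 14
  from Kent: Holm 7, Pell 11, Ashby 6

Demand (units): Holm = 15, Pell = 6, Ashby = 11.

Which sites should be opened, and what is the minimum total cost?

For any fixed open set, each tenant goes to its cheapest open site; total = fixed + service.
{Orton, Elton}: Holm→Orton 5·15=75, Pell→Orton 3·6=18, Ashby→Elton 5·11=55. Service 148; fixed 76; total 224.
{Orton, Kent}: Holm→Orton 5·15=75, Pell→Orton 3·6=18, Ashby→Kent 6·11=66. Service 159; fixed 89; total 248.
{Largo, Elton}: service 172 + fixed 76 = 248
{Orton, Largo, Elton, Farrow, Norris, Kent}: Holm→Orton 5·15=75, Pell→Orton 3·6=18, Ashby→Elton 5·11=55. Service 148; fixed 247; total 395.
No other subset beats 224.

Open Orton and Elton; minimum total cost 224.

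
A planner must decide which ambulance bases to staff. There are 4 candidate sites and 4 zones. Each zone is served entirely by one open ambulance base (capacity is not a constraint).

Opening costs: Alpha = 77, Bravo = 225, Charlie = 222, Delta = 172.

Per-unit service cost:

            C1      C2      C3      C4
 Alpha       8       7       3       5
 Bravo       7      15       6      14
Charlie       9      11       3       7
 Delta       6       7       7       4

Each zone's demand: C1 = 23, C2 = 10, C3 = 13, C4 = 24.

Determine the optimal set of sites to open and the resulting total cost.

For any fixed open set, each zone goes to its cheapest open site; total = fixed + service.
{Alpha}: C1→Alpha 8·23=184, C2→Alpha 7·10=70, C3→Alpha 3·13=39, C4→Alpha 5·24=120. Service 413; fixed 77; total 490.
{Delta}: C1→Delta 6·23=138, C2→Delta 7·10=70, C3→Delta 7·13=91, C4→Delta 4·24=96. Service 395; fixed 172; total 567.
{Alpha, Delta}: C1→Delta 6·23=138, C2→Alpha 7·10=70, C3→Alpha 3·13=39, C4→Delta 4·24=96. Service 343; fixed 249; total 592.
{Alpha, Bravo, Charlie, Delta}: C1→Delta 6·23=138, C2→Alpha 7·10=70, C3→Alpha 3·13=39, C4→Delta 4·24=96. Service 343; fixed 696; total 1039.
No other subset beats 490.

Open Alpha only; minimum total cost 490.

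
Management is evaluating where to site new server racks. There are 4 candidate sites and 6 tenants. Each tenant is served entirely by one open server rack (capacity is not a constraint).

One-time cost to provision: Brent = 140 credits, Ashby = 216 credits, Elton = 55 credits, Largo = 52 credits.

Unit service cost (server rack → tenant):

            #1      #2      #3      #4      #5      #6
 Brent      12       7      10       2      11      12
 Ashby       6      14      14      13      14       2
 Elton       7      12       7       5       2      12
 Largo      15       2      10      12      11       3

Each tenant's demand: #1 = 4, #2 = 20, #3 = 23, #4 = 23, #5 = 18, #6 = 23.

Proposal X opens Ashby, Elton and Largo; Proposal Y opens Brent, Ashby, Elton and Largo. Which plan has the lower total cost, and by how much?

Proposal X is cheaper by 71.

Proposal X: {Ashby, Elton, Largo}: #1→Ashby 6·4=24, #2→Largo 2·20=40, #3→Elton 7·23=161, #4→Elton 5·23=115, #5→Elton 2·18=36, #6→Ashby 2·23=46. Service 422; fixed 323; total 745.
Proposal Y: {Brent, Ashby, Elton, Largo}: #1→Ashby 6·4=24, #2→Largo 2·20=40, #3→Elton 7·23=161, #4→Brent 2·23=46, #5→Elton 2·18=36, #6→Ashby 2·23=46. Service 353; fixed 463; total 816.
Difference: |745 − 816| = 71.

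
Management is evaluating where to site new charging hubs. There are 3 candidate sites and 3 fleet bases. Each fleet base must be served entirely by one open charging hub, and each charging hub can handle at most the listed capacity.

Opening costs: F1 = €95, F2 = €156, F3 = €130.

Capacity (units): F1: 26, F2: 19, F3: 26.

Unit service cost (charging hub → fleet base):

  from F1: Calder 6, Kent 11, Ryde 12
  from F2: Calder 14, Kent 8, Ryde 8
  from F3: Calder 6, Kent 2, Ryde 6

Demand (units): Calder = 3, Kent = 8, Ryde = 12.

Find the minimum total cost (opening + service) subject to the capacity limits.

Minimum total cost: 236

Open {F3}: Calder→F3 6·3=18, Kent→F3 2·8=16, Ryde→F3 6·12=72.
Loads: F3 carries 23/26. Service 106; fixed 130; total 236.
Next best feasible plan costs 331.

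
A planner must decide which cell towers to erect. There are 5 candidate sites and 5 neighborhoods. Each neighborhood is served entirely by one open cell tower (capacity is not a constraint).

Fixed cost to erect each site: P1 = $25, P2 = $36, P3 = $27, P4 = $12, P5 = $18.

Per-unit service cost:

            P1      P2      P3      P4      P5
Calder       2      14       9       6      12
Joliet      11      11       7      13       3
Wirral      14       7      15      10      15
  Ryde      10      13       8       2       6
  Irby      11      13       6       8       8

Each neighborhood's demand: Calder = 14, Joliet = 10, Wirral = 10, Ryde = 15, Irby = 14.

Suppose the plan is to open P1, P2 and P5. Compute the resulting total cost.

Each neighborhood is assigned to its cheapest site among the open ones.
{P1, P2, P5}: Calder→P1 2·14=28, Joliet→P5 3·10=30, Wirral→P2 7·10=70, Ryde→P5 6·15=90, Irby→P5 8·14=112. Service 330; fixed 79; total 409.

Total cost: 409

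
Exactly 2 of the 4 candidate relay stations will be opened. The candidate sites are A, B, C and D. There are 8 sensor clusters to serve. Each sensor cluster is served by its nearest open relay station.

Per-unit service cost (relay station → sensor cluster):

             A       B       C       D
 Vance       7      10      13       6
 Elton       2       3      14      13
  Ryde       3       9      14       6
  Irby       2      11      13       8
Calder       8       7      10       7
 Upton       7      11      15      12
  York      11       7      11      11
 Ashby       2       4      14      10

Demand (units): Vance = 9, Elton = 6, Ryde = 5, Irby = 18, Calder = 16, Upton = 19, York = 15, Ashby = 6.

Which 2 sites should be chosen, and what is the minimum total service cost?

With exactly 2 open, each sensor cluster uses its cheapest among the chosen.
{A, B}: Vance→A 7·9=63, Elton→A 2·6=12, Ryde→A 3·5=15, Irby→A 2·18=36, Calder→B 7·16=112, Upton→A 7·19=133, York→B 7·15=105, Ashby→A 2·6=12. Service cost 488.
{A, D}: service cost 539
{A, C}: service cost 564
Among all 6 size-2 choices, {A, B} is lowest.

Choose A and B; total service cost 488.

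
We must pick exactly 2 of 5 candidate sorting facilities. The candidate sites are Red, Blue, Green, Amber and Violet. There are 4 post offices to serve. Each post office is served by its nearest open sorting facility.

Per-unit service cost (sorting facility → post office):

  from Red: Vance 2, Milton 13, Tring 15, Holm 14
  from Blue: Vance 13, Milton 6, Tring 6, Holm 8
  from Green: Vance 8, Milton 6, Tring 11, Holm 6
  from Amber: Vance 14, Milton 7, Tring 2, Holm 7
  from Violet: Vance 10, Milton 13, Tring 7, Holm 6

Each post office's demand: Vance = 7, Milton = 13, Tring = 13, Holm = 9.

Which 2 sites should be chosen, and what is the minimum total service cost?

With exactly 2 open, each post office uses its cheapest among the chosen.
{Red, Amber}: Vance→Red 2·7=14, Milton→Amber 7·13=91, Tring→Amber 2·13=26, Holm→Amber 7·9=63. Service cost 194.
{Green, Amber}: service cost 214
{Amber, Violet}: service cost 241
Among all 10 size-2 choices, {Red, Amber} is lowest.

Choose Red and Amber; total service cost 194.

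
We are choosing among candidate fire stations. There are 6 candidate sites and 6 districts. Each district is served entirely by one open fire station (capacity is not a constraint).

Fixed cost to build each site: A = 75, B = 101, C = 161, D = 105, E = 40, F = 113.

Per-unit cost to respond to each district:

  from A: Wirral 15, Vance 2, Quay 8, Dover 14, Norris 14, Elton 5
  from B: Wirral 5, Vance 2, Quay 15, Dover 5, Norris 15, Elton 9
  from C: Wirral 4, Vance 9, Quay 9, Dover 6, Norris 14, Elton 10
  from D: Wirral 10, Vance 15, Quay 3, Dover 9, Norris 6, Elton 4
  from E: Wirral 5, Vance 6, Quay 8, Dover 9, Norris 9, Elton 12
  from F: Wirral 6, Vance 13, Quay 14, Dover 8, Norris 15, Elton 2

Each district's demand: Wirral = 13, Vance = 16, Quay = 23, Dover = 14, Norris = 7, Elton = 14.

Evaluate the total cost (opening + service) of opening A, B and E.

Each district is assigned to its cheapest site among the open ones.
{A, B, E}: Wirral→B 5·13=65, Vance→A 2·16=32, Quay→A 8·23=184, Dover→B 5·14=70, Norris→E 9·7=63, Elton→A 5·14=70. Service 484; fixed 216; total 700.

Total cost: 700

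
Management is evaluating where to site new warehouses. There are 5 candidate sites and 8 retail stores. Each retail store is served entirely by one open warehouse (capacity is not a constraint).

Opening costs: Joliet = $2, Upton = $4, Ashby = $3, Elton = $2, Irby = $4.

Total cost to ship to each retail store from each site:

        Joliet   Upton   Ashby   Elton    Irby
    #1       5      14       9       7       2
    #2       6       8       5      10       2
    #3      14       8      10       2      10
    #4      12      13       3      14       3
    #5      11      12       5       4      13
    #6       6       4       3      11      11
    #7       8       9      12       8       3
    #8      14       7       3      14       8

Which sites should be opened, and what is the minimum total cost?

Open Ashby, Elton and Irby; minimum total cost 31.

For any fixed open set, each retail store goes to its cheapest open site; total = fixed + service.
{Ashby, Elton, Irby}: #1→Irby 2, #2→Irby 2, #3→Elton 2, #4→Ashby 3, #5→Elton 4, #6→Ashby 3, #7→Irby 3, #8→Ashby 3. Service 22; fixed 9; total 31.
{Joliet, Ashby, Elton, Irby}: service 22 + fixed 11 = 33
{Upton, Ashby, Elton, Irby}: #1→Irby 2, #2→Irby 2, #3→Elton 2, #4→Ashby 3, #5→Elton 4, #6→Ashby 3, #7→Irby 3, #8→Ashby 3. Service 22; fixed 13; total 35.
{Joliet, Upton, Ashby, Elton, Irby}: #1→Irby 2, #2→Irby 2, #3→Elton 2, #4→Ashby 3, #5→Elton 4, #6→Ashby 3, #7→Irby 3, #8→Ashby 3. Service 22; fixed 15; total 37.
No other subset beats 31.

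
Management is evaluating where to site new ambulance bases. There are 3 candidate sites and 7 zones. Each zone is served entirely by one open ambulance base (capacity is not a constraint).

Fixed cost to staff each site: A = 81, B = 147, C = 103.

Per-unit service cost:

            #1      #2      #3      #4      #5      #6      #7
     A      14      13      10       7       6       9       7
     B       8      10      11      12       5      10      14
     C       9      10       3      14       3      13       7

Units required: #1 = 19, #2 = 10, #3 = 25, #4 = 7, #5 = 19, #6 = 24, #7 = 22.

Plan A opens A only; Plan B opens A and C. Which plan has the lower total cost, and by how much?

Plan B is cheaper by 254.

Plan A: {A}: #1→A 14·19=266, #2→A 13·10=130, #3→A 10·25=250, #4→A 7·7=49, #5→A 6·19=114, #6→A 9·24=216, #7→A 7·22=154. Service 1179; fixed 81; total 1260.
Plan B: {A, C}: #1→C 9·19=171, #2→C 10·10=100, #3→C 3·25=75, #4→A 7·7=49, #5→C 3·19=57, #6→A 9·24=216, #7→A 7·22=154. Service 822; fixed 184; total 1006.
Difference: |1260 − 1006| = 254.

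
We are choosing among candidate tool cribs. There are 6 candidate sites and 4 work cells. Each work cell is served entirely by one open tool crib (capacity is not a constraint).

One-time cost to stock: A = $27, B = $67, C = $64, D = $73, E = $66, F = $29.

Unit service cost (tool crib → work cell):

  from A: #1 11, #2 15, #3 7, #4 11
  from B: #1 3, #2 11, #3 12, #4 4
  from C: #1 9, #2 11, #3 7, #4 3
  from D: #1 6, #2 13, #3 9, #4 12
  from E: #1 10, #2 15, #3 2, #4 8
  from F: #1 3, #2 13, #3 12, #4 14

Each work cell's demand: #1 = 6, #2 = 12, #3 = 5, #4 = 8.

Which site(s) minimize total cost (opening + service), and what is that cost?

For any fixed open set, each work cell goes to its cheapest open site; total = fixed + service.
{C, F}: #1→F 3·6=18, #2→C 11·12=132, #3→C 7·5=35, #4→C 3·8=24. Service 209; fixed 93; total 302.
{B}: #1→B 3·6=18, #2→B 11·12=132, #3→B 12·5=60, #4→B 4·8=32. Service 242; fixed 67; total 309.
{C}: service 245 + fixed 64 = 309
{A, B, C, D, E, F}: #1→B 3·6=18, #2→B 11·12=132, #3→E 2·5=10, #4→C 3·8=24. Service 184; fixed 326; total 510.
No other subset beats 302.

Open C and F; minimum total cost 302.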